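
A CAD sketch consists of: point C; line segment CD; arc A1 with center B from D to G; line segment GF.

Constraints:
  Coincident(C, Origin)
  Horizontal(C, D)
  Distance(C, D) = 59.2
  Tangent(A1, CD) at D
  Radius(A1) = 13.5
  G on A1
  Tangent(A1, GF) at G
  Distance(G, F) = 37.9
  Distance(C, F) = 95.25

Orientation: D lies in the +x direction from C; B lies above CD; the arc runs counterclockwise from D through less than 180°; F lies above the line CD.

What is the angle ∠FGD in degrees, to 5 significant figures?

144.00°

Checks: |BG| = 13.50 ✓; ∠(BG, GF) = 90.00° ✓; |GF| = 37.90 ✓; |CF| = 95.25 ✓.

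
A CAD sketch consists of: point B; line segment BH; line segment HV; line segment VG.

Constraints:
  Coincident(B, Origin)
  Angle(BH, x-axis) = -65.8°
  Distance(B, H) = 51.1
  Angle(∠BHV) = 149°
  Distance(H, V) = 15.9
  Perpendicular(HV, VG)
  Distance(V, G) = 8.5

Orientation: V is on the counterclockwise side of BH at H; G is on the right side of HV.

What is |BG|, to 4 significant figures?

69.11

∠BHV = 149.0°, so HV runs at -65.8° + (180° − 149.0°) = -34.80° from the x-axis; with |HV| = 15.9, V = H + 15.9·(cos -34.80°, sin -34.80°) = (34.00, -55.68). HV is perpendicular to VG; with |VG| = 8.5 on the right of HV, G = V + 8.5·(-0.5707, -0.8211) = (29.15, -62.66). Then |BG| = |G − B| = 69.11.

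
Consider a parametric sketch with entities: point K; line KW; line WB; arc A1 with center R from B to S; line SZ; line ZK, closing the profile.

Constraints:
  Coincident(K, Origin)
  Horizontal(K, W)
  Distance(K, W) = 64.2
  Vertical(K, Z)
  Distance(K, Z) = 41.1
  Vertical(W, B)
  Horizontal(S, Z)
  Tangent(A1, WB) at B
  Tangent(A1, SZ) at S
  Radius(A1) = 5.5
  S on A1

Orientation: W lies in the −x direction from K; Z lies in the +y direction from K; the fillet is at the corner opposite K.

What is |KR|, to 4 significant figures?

68.65

K is at the origin; KW is horizontal with |KW| = 64.2 and W on the −x side, so W = (-64.20, 0.000). KZ is vertical with |KZ| = 41.1 and Z on the +y side, so Z = (0.000, 41.10). The virtual corner opposite K is at (-64.20, 41.10). Since A1 is tangent to WB there, RB ⟂ WB and the tangent condition forces RS to be normal to SZ, with radius 5.5, so the center R sits 5.5 in from both sides at R = (-58.70, 35.60). Then |KR| = |R − K| = 68.65.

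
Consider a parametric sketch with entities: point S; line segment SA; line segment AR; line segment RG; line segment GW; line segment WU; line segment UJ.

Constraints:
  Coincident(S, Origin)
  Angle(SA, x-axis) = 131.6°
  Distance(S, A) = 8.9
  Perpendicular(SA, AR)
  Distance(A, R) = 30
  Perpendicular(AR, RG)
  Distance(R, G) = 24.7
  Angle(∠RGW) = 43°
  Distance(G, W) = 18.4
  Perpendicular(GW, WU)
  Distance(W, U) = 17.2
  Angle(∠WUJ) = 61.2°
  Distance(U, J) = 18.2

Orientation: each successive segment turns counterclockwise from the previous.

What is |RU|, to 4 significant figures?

0.4882

∠RGW = 43.0° gives GW at 88.60° from the x-axis; with |GW| = 18.4, W = (-11.49, -13.34). The perpendicularity gives WU at right angles to GW, so WU runs at 178.6°; with |WU| = 17.2, U = (-28.69, -12.92). Then |RU| = |U − R| = 0.4882.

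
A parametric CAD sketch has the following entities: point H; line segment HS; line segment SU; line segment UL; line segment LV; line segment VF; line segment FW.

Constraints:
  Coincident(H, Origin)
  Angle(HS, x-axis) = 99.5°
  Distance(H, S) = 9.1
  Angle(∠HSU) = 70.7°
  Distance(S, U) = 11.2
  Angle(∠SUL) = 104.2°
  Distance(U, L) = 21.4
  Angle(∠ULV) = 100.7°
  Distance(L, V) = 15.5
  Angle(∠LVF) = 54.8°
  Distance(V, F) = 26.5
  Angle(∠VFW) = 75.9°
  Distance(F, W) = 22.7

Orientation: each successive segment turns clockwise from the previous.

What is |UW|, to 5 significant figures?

19.684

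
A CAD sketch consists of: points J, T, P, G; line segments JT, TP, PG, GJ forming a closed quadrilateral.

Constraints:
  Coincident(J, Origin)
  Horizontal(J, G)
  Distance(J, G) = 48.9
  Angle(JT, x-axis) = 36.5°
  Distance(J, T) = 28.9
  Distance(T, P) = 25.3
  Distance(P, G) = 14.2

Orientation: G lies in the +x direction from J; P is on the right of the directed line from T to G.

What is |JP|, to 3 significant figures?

35.9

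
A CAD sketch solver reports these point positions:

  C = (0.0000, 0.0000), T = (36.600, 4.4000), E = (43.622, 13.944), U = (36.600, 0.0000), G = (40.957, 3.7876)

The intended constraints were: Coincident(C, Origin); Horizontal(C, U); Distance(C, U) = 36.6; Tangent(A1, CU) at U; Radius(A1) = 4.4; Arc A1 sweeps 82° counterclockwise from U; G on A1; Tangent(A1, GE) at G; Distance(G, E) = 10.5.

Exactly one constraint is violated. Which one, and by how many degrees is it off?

Tangent(A1, GE) at G — off by 6.70°.

C = (0.00, 0.00) ✓; C.y = 0.00, U.y = 0.00 ✓; |CU| = 36.60 ✓; ∠(TU, UC) = 90.00° ✓; |TU| = 4.400 ✓; bearing(T→G) − bearing(T→U) = 82.00° ✓; |TG| = 4.400 ✓; ∠(TG, GE) = 96.70° ✗; |GE| = 10.50 ✓.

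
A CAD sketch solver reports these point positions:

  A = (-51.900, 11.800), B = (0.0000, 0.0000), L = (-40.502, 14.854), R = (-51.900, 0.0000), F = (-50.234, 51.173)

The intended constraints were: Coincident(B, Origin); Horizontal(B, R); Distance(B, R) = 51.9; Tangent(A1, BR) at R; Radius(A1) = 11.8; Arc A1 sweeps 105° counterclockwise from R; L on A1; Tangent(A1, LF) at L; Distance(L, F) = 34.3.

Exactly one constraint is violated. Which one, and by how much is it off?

Distance(L, F) = 34.3 — off by 3.30.

B = (0.00, 0.00) ✓; B.y = 0.00, R.y = 0.00 ✓; |BR| = 51.90 ✓; ∠(AR, RB) = 90.00° ✓; |AR| = 11.80 ✓; bearing(A→L) − bearing(A→R) = 105.0° ✓; |AL| = 11.80 ✓; ∠(AL, LF) = 90.00° ✓; |LF| = 37.60 ✗.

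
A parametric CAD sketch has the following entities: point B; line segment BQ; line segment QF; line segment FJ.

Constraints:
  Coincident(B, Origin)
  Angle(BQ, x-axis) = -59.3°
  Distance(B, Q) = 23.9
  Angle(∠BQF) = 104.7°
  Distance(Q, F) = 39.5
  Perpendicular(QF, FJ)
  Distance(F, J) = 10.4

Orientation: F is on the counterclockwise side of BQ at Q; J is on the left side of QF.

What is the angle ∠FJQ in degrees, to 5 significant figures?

75.249°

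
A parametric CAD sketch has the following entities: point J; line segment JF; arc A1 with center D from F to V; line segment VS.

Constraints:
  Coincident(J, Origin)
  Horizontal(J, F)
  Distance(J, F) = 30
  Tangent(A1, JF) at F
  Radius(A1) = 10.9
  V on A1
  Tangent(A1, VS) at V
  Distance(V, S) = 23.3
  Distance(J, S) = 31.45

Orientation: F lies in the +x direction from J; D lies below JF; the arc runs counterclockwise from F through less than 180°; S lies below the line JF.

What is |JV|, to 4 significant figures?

21.02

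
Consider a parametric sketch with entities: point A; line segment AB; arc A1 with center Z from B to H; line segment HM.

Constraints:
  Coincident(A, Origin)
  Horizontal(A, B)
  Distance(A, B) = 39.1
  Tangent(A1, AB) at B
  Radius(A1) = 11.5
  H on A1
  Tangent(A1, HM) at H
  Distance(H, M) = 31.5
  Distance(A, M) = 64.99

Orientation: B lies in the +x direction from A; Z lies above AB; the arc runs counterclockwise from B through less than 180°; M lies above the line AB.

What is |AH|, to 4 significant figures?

52.07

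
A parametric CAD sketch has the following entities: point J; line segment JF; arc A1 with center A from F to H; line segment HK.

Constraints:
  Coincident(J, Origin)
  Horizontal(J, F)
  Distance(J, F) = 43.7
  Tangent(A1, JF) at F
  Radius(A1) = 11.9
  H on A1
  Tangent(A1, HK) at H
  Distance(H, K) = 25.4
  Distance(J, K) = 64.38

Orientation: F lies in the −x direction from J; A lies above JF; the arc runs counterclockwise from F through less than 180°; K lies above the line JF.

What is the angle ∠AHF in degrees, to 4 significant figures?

24.59°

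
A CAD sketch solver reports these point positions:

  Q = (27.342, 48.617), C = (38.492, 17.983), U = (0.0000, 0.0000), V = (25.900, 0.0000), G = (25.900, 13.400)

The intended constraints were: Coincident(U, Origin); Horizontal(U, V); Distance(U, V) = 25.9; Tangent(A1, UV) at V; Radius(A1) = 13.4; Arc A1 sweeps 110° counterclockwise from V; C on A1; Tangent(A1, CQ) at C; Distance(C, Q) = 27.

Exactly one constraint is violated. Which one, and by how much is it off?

Distance(C, Q) = 27 — off by 5.60.

U = (0.00, 0.00) ✓; U.y = 0.00, V.y = 0.00 ✓; |UV| = 25.90 ✓; ∠(GV, VU) = 90.00° ✓; |GV| = 13.40 ✓; bearing(G→C) − bearing(G→V) = 110.0° ✓; |GC| = 13.40 ✓; ∠(GC, CQ) = 90.00° ✓; |CQ| = 32.60 ✗.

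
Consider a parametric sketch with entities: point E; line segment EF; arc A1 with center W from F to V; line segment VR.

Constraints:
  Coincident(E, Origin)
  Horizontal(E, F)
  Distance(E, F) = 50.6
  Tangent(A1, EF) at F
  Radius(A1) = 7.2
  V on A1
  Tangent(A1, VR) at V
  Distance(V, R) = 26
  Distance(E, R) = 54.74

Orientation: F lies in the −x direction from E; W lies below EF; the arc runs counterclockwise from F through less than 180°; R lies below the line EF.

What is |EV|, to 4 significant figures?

57.82

Checks: |WF| = 7.200 ✓; |WV| = 7.200 ✓; ∠(WV, VR) = 90.00° ✓; |VR| = 26.00 ✓; |ER| = 54.74 ✓.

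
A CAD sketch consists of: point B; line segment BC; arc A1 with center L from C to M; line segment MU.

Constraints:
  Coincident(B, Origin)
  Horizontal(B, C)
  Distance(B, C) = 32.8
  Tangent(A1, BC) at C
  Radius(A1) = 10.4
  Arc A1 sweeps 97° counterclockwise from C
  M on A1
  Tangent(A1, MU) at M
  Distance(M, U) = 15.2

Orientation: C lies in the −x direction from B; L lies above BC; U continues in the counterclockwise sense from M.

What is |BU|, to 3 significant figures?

36.2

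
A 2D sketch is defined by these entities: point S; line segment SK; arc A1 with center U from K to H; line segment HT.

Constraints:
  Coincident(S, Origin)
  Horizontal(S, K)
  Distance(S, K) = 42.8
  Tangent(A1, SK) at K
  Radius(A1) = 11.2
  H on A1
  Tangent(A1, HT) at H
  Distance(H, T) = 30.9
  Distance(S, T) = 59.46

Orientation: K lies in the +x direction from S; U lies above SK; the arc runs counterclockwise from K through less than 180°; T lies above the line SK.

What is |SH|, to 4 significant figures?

55.30

S is at the origin; S and K share the same y with |SK| = 42.8 and K on the +x side, so K = (42.80, 0.000). Tangency of A1 to SK means the radius UK is perpendicular to SK, so U = K + (0, 11.2) = (42.80, 11.20). Since UH ⟂ HT (tangency), |UT| = √(11.2² + 30.9²) = 32.87 regardless of where H sits on A1. So T lies on both circle(S, 59.46) and circle(U, 32.87); the above-SK intersection is T = (40.05, 43.95). H is the foot of the tangent from T: H = (52.97, 15.89).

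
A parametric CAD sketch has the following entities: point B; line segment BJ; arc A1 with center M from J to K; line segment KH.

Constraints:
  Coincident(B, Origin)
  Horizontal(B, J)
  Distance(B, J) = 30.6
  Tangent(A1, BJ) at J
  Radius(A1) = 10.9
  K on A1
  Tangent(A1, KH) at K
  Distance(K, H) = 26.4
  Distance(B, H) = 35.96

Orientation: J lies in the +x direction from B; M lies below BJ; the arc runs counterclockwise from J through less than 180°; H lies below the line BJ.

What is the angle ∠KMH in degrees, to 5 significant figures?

67.565°

Checks: B.y = 0.00, J.y = 0.00 ✓; |MK| = 10.90 ✓; ∠(MK, KH) = 90.00° ✓; |KH| = 26.40 ✓; |BH| = 35.96 ✓.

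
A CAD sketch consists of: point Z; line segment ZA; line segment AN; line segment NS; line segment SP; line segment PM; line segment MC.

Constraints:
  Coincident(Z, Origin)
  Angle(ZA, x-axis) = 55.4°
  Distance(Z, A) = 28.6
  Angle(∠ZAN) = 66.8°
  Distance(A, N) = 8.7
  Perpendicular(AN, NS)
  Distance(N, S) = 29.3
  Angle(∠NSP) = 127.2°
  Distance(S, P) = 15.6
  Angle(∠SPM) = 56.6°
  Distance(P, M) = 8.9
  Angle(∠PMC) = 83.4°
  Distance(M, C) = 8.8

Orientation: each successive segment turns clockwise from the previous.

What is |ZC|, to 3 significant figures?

7.88

Z is at the origin; ZA runs at 55.4° with length 28.6, so A = (16.2, 23.5). ∠ZAN = 66.8° gives AN at -57.8° from the x-axis; with |AN| = 8.7, N = (20.9, 16.2). AN is perpendicular to NS, so NS runs at -148°; with |NS| = 29.3, S = (-3.92, 0.567). ∠NSP = 127.2° gives SP at 159° from the x-axis; with |SP| = 15.6, P = (-18.5, 6.06). ∠SPM = 56.6° gives PM at 36.0° from the x-axis; with |PM| = 8.9, M = (-11.3, 11.3). ∠PMC = 83.4° gives MC at -60.6° from the x-axis; with |MC| = 8.8, C = (-7.00, 3.62). Then |ZC| = |C − Z| = 7.88.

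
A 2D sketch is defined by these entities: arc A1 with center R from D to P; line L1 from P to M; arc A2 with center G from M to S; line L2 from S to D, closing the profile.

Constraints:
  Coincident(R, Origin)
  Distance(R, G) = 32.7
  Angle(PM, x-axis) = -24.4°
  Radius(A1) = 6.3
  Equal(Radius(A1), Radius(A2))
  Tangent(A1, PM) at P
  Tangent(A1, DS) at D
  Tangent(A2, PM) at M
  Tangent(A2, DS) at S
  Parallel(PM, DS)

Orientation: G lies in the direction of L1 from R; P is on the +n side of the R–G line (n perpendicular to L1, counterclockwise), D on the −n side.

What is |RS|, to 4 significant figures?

33.30

The slot axis is L1's direction at -24.4°, so u = (cos -24.4°, sin -24.4°) = (0.9107, -0.4131) and n = (−sin -24.4°, cos -24.4°) = (0.4131, 0.9107). R is at the origin and G lies 32.7 along u from R, so G = 32.7·u = (29.78, -13.51). Tangency of A1 to both parallel lines with radius 6.3 puts P and D at R ± 6.3·n: P = (2.603, 5.737), D = (-2.603, -5.737). Equal radii place M and S the same way about G: M = G + 6.3·n = (32.38, -7.771), S = G − 6.3·n = (27.18, -19.25). Then |RS| = |S − R| = 33.30.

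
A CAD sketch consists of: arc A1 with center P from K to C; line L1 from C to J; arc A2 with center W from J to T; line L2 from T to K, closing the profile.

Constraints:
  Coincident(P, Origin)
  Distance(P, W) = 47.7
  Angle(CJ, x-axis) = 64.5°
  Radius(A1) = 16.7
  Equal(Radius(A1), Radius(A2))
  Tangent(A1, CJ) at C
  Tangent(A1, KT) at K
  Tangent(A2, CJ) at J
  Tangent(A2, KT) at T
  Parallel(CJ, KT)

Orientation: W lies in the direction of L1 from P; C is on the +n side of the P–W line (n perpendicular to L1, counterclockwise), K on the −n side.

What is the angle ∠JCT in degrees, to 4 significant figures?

35.00°

The slot axis is L1's direction at 64.5°, so u = (cos 64.5°, sin 64.5°) = (0.4305, 0.9026) and n = (−sin 64.5°, cos 64.5°) = (-0.9026, 0.4305). P is at the origin and W lies 47.7 along u from P, so W = 47.7·u = (20.54, 43.05). Tangency of A1 to both parallel lines with radius 16.7 puts C and K at P ± 16.7·n: C = (-15.07, 7.190), K = (15.07, -7.190). Equal radii place J and T the same way about W: J = W + 16.7·n = (5.462, 50.24), T = W − 16.7·n = (35.61, 35.86). Then cos ∠JCT = CJ·CT / (|CJ||CT|), giving 35.00°.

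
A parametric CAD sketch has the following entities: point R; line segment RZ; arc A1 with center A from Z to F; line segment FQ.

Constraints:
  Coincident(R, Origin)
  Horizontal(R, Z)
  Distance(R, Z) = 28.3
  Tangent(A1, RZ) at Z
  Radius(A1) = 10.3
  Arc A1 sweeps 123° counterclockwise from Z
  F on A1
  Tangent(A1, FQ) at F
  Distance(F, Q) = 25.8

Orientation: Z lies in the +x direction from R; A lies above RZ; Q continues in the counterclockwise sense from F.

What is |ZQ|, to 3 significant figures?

37.9

R is at the origin; R and Z share the same y with |RZ| = 28.3 and Z on the +x side, so Z = (28.3, 0.00). A1 meets RZ tangentially, so AZ is at right angles to RZ, so A = Z + (0, 10.3) = (28.3, 10.3). On A1, Z sits at bearing -90° from A; a 123° counterclockwise sweep puts F at bearing 33°, so F = A + 10.3·(cos 33°, sin 33°) = (36.9, 15.9). A1 meets FQ tangentially, so AF is at right angles to FQ, so FQ runs along (−sin 33°, cos 33°); with |FQ| = 25.8, Q = (22.9, 37.5). Then |ZQ| = |Q − Z| = 37.9.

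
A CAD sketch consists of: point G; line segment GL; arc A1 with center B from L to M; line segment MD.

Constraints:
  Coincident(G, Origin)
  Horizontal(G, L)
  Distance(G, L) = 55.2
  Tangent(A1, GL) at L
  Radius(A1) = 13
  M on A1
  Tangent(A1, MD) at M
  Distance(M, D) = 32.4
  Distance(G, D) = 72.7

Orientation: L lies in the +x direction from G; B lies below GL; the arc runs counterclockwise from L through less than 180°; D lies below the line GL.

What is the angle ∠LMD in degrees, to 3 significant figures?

124°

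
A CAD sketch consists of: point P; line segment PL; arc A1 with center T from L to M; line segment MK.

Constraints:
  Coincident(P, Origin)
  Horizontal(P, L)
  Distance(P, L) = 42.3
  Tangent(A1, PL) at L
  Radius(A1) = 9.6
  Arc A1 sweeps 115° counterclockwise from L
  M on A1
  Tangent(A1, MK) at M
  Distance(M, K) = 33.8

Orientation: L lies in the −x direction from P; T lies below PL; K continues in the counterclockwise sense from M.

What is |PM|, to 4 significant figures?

52.80

P is at the origin; P and L share the same y with |PL| = 42.3 and L on the −x side, so L = (-42.30, 0.000). The tangent condition forces TL to be normal to PL, so T = L + (0, -9.6) = (-42.30, -9.600). On A1, L sits at bearing 90° from T; a 115° counterclockwise sweep puts M at bearing 205°, so M = T + 9.6·(cos 205°, sin 205°) = (-51.00, -13.66). Then |PM| = |M − P| = 52.80.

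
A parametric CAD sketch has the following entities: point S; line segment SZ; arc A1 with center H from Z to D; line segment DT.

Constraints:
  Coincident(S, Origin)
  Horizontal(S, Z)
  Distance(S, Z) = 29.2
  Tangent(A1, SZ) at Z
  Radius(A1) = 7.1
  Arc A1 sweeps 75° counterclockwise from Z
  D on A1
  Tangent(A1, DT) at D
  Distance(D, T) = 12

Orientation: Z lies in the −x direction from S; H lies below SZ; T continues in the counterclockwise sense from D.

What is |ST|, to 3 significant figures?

42.6

S is at the origin; S and Z share the same y with |SZ| = 29.2 and Z on the −x side, so Z = (-29.2, 0.00). Since A1 is tangent to SZ there, HZ ⟂ SZ, so H = Z + (0, -7.1) = (-29.2, -7.10). On A1, Z sits at bearing 90° from H; a 75° counterclockwise sweep puts D at bearing 165°, so D = H + 7.1·(cos 165°, sin 165°) = (-36.1, -5.26). Tangency of A1 to DT means the radius HD is perpendicular to DT, so DT runs along (−sin 165°, cos 165°); with |DT| = 12.0, T = (-39.2, -16.9). Then |ST| = |T − S| = 42.6.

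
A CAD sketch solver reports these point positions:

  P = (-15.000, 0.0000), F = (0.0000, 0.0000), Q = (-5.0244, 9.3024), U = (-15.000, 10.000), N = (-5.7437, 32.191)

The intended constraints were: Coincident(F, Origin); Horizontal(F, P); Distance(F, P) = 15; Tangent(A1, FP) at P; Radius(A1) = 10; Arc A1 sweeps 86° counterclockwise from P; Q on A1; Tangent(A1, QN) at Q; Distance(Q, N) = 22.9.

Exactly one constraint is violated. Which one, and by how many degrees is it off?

Tangent(A1, QN) at Q — off by 5.80°.

F = (0.00, 0.00) ✓; F.y = 0.00, P.y = 0.00 ✓; |FP| = 15.00 ✓; ∠(UP, PF) = 90.00° ✓; |UP| = 10.00 ✓; bearing(U→Q) − bearing(U→P) = 86.00° ✓; |UQ| = 10.00 ✓; ∠(UQ, QN) = 84.20° ✗; |QN| = 22.90 ✓.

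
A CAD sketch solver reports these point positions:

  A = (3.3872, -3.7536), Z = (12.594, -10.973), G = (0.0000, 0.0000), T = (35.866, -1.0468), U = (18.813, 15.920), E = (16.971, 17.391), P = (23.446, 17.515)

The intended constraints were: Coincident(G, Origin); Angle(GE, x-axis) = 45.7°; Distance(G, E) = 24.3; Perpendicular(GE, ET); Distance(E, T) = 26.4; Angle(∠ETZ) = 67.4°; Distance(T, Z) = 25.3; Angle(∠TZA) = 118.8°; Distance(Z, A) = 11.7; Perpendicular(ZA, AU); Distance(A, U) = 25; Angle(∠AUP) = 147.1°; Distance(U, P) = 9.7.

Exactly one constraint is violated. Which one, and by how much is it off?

Distance(U, P) = 9.7 — off by 4.80.

G = (0.00, 0.00) ✓; GE at 45.70° ✓; |GE| = 24.30 ✓; ∠(GE, ET) = 90.00° ✓; |ET| = 26.40 ✓; ∠ETZ = 67.40° ✓; |TZ| = 25.30 ✓; ∠TZA = 118.8° ✓; |ZA| = 11.70 ✓; ∠(ZA, AU) = 90.00° ✓; |AU| = 25.00 ✓; ∠AUP = 147.1° ✓; |UP| = 4.900 ✗.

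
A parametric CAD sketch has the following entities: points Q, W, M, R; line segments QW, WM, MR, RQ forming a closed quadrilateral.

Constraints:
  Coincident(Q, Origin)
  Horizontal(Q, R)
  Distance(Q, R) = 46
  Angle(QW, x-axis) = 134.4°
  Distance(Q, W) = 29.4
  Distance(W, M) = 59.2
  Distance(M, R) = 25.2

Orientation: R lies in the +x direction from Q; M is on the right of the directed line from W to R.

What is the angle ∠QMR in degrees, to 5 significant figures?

111.60°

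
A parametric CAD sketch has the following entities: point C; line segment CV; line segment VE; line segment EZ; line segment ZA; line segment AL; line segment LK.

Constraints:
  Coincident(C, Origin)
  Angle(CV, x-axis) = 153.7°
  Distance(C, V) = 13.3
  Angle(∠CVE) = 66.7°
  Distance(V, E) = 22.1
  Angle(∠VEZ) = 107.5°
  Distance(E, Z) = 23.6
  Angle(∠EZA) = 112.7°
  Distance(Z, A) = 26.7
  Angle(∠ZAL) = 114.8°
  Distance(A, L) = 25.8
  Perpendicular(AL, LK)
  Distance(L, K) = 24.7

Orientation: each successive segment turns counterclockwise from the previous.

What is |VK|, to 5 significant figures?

7.6665

C is at the origin; CV runs at 153.7° with length 13.3, so V = (-11.923, 5.8928). ∠CVE = 66.7° gives VE at -93.000° from the x-axis; with |VE| = 22.1, E = (-13.080, -16.177). ∠VEZ = 107.5° gives EZ at -20.500° from the x-axis; with |EZ| = 23.6, Z = (9.0256, -24.442). ∠EZA = 112.7° gives ZA at 46.800° from the x-axis; with |ZA| = 26.7, A = (27.303, -4.9783). ∠ZAL = 114.8° gives AL at 112.00° from the x-axis; with |AL| = 25.8, L = (17.638, 18.943). The perpendicularity gives LK at right angles to AL, so LK runs at -158.00°; with |LK| = 24.7, K = (-5.2633, 9.6903). Then |VK| = |K − V| = 7.6665.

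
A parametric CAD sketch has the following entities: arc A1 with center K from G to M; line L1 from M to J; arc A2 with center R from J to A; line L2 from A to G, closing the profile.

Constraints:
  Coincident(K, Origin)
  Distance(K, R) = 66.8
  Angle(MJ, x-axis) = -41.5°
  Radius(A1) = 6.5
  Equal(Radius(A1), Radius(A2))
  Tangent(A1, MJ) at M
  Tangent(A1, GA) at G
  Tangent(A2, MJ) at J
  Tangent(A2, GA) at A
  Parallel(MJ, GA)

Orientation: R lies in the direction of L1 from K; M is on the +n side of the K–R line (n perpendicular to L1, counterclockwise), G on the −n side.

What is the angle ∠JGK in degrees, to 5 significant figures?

78.987°

Tangency of A1 to both parallel lines with radius 6.5 puts M and G at K ± 6.5·n: M = (4.3070, 4.8682), G = (-4.3070, -4.8682). Equal radii place J and A the same way about R: J = R + 6.5·n = (54.337, -39.395), A = R − 6.5·n = (45.723, -49.131). Then cos ∠JGK = GJ·GK / (|GJ||GK|), giving 78.987°.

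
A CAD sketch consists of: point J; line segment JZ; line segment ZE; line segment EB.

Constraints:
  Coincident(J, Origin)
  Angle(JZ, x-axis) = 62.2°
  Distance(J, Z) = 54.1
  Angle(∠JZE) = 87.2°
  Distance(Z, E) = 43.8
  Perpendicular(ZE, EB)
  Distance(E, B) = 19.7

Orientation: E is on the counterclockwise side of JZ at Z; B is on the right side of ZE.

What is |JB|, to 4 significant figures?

84.44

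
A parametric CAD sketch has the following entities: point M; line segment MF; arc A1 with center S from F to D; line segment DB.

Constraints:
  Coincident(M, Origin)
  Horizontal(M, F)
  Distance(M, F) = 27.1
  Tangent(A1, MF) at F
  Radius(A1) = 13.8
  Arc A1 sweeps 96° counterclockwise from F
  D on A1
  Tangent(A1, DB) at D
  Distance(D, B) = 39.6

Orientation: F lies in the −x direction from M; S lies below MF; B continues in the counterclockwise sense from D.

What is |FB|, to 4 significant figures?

55.46

M is at the origin; M and F share the same y with |MF| = 27.1 and F on the −x side, so F = (-27.10, 0.000). Since A1 is tangent to MF there, SF ⟂ MF, so S = F + (0, -13.8) = (-27.10, -13.80). On A1, F sits at bearing 90° from S; a 96° counterclockwise sweep puts D at bearing 186°, so D = S + 13.8·(cos 186°, sin 186°) = (-40.82, -15.24). Tangency of A1 to DB means the radius SD is perpendicular to DB, so DB runs along (−sin 186°, cos 186°); with |DB| = 39.6, B = (-36.69, -54.63). Then |FB| = |B − F| = 55.46.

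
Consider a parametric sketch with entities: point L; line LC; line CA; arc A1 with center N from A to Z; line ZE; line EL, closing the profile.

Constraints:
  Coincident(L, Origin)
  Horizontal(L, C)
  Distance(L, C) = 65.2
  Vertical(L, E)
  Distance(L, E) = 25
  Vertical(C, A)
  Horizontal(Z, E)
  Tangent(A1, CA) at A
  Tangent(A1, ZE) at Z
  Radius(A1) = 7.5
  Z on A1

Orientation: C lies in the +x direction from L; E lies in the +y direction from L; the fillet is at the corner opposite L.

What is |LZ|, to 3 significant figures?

62.9

L is at the origin; LC is horizontal with |LC| = 65.2 and C on the +x side, so C = (65.2, 0.00). L and E share the same x with |LE| = 25.0 and E on the +y side, so E = (0.00, 25.0). The virtual corner opposite L is at (65.2, 25.0). Since A1 is tangent to CA there, NA ⟂ CA and A1 meets ZE tangentially, so NZ is at right angles to ZE, with radius 7.5, so the center N sits 7.5 in from both sides at N = (57.7, 17.5). That places the tangent points at A = (65.2, 17.5) on CA and Z = (57.7, 25.0) on ZE. Then |LZ| = |Z − L| = 62.9.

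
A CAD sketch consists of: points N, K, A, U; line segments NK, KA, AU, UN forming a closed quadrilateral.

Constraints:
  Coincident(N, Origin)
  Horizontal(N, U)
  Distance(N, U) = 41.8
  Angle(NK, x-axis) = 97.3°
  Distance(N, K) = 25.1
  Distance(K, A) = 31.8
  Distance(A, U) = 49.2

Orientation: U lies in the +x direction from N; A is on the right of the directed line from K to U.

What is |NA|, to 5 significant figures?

9.6363

N is at the origin; NU is horizontal with |NU| = 41.8 and U in +x, so U = (41.8, 0). NK runs at 97.3° with |NK| = 25.1, so K = (-3.1893, 24.897). A is determined by |KA| = 31.8 and |AU| = 49.2 together: it lies at the intersection of circle(K, 31.8) and circle(U, 49.2). With |KU| = 51.419, the foot of the radical line on KU is 12.004 from K and the perpendicular offset is √(31.8² − 12.004²) = 29.447. Taking the right-of-KU solution: A = (-6.9443, -6.6810).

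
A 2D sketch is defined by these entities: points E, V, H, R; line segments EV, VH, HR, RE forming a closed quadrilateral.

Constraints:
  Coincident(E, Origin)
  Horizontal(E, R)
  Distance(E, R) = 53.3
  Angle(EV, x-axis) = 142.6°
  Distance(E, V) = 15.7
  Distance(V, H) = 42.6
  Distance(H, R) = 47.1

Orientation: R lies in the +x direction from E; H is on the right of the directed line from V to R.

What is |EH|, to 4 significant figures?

27.81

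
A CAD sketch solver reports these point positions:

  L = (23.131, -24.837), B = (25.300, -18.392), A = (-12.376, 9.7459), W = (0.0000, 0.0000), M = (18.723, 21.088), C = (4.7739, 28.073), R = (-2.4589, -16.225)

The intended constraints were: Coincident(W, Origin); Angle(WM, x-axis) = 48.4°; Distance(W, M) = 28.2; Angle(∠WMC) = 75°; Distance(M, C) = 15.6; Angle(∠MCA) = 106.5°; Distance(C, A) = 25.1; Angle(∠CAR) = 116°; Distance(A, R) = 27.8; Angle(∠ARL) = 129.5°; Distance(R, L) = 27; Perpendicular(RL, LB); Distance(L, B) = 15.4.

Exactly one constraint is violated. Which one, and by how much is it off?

Distance(L, B) = 15.4 — off by 8.60.

W = (0.00, 0.00) ✓; WM at 48.40° ✓; |WM| = 28.20 ✓; ∠WMC = 75.00° ✓; |MC| = 15.60 ✓; ∠MCA = 106.5° ✓; |CA| = 25.10 ✓; ∠CAR = 116.0° ✓; |AR| = 27.80 ✓; ∠ARL = 129.5° ✓; |RL| = 27.00 ✓; ∠(RL, LB) = 90.00° ✓; |LB| = 6.800 ✗.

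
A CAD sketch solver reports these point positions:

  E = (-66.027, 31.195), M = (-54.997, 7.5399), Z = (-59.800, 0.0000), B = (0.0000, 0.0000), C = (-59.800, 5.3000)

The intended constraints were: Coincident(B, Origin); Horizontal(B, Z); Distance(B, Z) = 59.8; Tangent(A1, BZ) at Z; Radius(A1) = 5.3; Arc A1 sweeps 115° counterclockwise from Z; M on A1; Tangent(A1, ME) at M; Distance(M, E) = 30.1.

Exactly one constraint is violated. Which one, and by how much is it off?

Distance(M, E) = 30.1 — off by 4.00.

B = (0.00, 0.00) ✓; B.y = 0.00, Z.y = 0.00 ✓; |BZ| = 59.80 ✓; ∠(CZ, ZB) = 90.00° ✓; |CZ| = 5.300 ✓; bearing(C→M) − bearing(C→Z) = 115.0° ✓; |CM| = 5.300 ✓; ∠(CM, ME) = 90.00° ✓; |ME| = 26.10 ✗.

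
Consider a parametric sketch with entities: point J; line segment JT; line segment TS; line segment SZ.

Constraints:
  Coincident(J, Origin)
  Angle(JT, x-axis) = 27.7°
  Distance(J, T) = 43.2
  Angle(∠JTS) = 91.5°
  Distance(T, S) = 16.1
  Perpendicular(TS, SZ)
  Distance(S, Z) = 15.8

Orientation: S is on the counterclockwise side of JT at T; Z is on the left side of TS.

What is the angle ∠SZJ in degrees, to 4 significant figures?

147.8°

J is at the origin; JT runs at 27.7° with length 43.2, so T = 43.2·(cos 27.7°, sin 27.7°) = (38.25, 20.08). ∠JTS = 91.5°, so TS runs at 27.7° + (180° − 91.5°) = 116.2° from the x-axis; with |TS| = 16.1, S = T + 16.1·(cos 116.2°, sin 116.2°) = (31.14, 34.53). The perpendicularity gives SZ at right angles to TS; with |SZ| = 15.8 on the left of TS, Z = S + 15.8·(-0.8973, -0.4415) = (16.96, 27.55). Then cos ∠SZJ = ZS·ZJ / (|ZS||ZJ|), giving 147.8°.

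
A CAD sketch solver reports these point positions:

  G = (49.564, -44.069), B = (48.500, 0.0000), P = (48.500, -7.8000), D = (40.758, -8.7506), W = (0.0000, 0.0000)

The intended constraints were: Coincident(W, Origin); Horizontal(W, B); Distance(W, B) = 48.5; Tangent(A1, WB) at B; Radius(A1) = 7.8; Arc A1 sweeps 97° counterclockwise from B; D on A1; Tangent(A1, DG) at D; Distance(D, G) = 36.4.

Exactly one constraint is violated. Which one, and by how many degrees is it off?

Tangent(A1, DG) at D — off by 7.00°.

W = (0.00, 0.00) ✓; W.y = 0.00, B.y = 0.00 ✓; |WB| = 48.50 ✓; ∠(PB, BW) = 90.00° ✓; |PB| = 7.800 ✓; bearing(P→D) − bearing(P→B) = 97.00° ✓; |PD| = 7.800 ✓; ∠(PD, DG) = 83.00° ✗; |DG| = 36.40 ✓.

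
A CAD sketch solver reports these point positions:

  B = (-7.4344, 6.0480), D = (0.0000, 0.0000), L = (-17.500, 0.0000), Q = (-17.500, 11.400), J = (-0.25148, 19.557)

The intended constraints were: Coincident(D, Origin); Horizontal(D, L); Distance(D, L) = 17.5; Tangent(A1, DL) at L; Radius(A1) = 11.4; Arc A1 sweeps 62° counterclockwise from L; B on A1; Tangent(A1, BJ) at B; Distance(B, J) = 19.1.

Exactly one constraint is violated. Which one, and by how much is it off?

Distance(B, J) = 19.1 — off by 3.80.

D = (0.00, 0.00) ✓; D.y = 0.00, L.y = 0.00 ✓; |DL| = 17.50 ✓; ∠(QL, LD) = 90.00° ✓; |QL| = 11.40 ✓; bearing(Q→B) − bearing(Q→L) = 62.00° ✓; |QB| = 11.40 ✓; ∠(QB, BJ) = 90.00° ✓; |BJ| = 15.30 ✗.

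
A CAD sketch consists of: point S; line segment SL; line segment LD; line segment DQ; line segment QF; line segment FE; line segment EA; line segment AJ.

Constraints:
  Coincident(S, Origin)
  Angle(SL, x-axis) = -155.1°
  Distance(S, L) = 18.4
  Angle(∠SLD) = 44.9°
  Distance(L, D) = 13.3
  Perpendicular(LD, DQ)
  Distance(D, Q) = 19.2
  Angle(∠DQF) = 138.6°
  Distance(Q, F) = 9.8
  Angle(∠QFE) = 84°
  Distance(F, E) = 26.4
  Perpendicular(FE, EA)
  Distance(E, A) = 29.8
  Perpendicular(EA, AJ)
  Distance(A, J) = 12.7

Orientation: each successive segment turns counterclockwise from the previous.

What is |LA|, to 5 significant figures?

16.996

∠QFE = 84.0° gives FE at -152.60° from the x-axis; with |FE| = 26.4, E = (-24.639, 2.7212). The perpendicularity gives EA at right angles to FE, so EA runs at -62.600°; with |EA| = 29.8, A = (-10.925, -23.736). Then |LA| = |A − L| = 16.996.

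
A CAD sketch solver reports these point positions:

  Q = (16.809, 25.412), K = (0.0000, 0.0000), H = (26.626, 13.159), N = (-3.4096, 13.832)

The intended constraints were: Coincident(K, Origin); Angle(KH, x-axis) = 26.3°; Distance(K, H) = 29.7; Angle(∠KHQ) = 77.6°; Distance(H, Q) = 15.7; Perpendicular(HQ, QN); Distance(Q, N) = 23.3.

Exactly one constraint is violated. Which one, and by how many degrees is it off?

Perpendicular(HQ, QN) — off by 8.90°.

K = (0.00, 0.00) ✓; KH at 26.30° ✓; |KH| = 29.70 ✓; ∠KHQ = 77.60° ✓; |HQ| = 15.70 ✓; ∠(HQ, QN) = 81.10° ✗; |QN| = 23.30 ✓.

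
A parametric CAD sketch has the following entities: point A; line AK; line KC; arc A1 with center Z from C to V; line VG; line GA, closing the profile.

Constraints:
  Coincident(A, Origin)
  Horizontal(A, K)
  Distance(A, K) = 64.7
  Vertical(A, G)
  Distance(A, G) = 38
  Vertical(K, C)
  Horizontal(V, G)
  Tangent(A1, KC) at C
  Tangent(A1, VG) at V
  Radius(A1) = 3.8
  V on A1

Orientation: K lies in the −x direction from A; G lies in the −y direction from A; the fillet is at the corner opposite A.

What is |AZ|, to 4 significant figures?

69.85

A is at the origin; A and K share the same y with |AK| = 64.7 and K on the −x side, so K = (-64.70, 0.000). A and G share the same x with |AG| = 38.0 and G on the −y side, so G = (0.000, -38.00). The virtual corner opposite A is at (-64.70, -38.00). Tangency of A1 to KC means the radius ZC is perpendicular to KC and the tangent condition forces ZV to be normal to VG, with radius 3.8, so the center Z sits 3.8 in from both sides at Z = (-60.90, -34.20). Then |AZ| = |Z − A| = 69.85.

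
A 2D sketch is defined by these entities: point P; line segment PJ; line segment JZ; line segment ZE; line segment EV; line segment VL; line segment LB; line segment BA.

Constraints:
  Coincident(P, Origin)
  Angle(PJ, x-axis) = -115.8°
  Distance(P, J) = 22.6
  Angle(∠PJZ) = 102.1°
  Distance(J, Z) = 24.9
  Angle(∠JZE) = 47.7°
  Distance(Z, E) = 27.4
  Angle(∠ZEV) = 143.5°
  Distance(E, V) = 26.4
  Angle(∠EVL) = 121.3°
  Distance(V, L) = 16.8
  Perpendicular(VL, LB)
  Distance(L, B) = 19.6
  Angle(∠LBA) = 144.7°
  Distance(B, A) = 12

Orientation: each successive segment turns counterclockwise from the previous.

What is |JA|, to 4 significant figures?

4.760

P is at the origin; PJ runs at -115.8° with length 22.6, so J = (-9.836, -20.35). ∠PJZ = 102.1° gives JZ at -37.90° from the x-axis; with |JZ| = 24.9, Z = (9.812, -35.64). ∠JZE = 47.7° gives ZE at 94.40° from the x-axis; with |ZE| = 27.4, E = (7.710, -8.324). ∠ZEV = 143.5° gives EV at 130.9° from the x-axis; with |EV| = 26.4, V = (-9.575, 11.63). ∠EVL = 121.3° gives VL at -170.4° from the x-axis; with |VL| = 16.8, L = (-26.14, 8.829). The perpendicularity gives LB at right angles to VL, so LB runs at -80.40°; with |LB| = 19.6, B = (-22.87, -10.50). ∠LBA = 144.7° gives BA at -45.10° from the x-axis; with |BA| = 12.0, A = (-14.40, -19.00). Then |JA| = |A − J| = 4.760.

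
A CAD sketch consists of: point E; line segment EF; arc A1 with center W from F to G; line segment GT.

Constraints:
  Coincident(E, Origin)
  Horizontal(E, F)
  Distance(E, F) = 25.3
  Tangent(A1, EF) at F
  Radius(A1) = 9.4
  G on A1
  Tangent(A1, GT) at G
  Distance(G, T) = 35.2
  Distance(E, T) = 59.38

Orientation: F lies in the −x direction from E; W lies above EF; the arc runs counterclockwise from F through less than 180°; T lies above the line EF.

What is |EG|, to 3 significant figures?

24.3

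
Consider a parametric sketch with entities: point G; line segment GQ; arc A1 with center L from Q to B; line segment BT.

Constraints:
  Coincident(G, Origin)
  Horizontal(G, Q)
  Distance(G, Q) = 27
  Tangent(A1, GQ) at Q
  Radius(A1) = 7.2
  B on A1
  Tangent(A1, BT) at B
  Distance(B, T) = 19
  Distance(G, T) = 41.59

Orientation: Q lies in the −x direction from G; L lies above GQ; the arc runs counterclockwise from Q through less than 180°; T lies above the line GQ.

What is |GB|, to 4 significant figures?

23.84

Checks: ∠(LQ, QG) = 90.00° ✓; |LB| = 7.200 ✓; ∠(LB, BT) = 90.00° ✓; |BT| = 19.00 ✓; |GT| = 41.59 ✓.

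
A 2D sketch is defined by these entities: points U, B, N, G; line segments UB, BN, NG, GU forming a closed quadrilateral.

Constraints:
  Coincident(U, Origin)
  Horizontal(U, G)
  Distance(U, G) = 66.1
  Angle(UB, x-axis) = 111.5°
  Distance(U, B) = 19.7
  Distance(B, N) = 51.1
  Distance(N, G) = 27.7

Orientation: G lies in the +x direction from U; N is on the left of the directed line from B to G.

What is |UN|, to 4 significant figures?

46.85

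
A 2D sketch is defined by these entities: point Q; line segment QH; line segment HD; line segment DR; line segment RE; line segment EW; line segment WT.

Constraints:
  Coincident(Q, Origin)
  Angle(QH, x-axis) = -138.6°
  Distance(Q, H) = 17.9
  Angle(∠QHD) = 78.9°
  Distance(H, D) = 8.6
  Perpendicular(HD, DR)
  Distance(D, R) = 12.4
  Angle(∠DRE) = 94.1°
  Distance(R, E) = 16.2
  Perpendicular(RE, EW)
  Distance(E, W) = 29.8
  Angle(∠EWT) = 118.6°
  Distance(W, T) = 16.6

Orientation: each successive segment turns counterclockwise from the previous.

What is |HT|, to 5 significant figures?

25.495

Q is at the origin; QH runs at -138.6° with length 17.9, so H = (-13.427, -11.837). ∠QHD = 78.9° gives HD at -37.500° from the x-axis; with |HD| = 8.6, D = (-6.6041, -17.073). HD is perpendicular to DR, so DR runs at 52.500°; with |DR| = 12.4, R = (0.94449, -7.2352). ∠DRE = 94.1° gives RE at 138.40° from the x-axis; with |RE| = 16.2, E = (-11.170, 3.5204). RE is perpendicular to EW, so EW runs at -131.60°; with |EW| = 29.8, W = (-30.955, -18.764). ∠EWT = 118.6° gives WT at -70.200° from the x-axis; with |WT| = 16.6, T = (-25.332, -34.383). Then |HT| = |T − H| = 25.495.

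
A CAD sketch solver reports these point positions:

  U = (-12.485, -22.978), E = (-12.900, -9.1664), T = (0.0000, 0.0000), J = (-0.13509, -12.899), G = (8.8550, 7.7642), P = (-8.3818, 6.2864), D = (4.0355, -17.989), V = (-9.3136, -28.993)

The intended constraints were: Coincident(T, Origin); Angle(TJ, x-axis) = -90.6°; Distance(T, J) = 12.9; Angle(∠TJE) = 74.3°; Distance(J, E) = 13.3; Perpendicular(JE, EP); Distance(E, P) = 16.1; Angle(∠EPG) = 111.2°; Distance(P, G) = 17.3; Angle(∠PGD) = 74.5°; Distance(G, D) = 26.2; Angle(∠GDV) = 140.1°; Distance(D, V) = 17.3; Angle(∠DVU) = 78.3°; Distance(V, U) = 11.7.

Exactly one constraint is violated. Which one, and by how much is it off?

Distance(V, U) = 11.7 — off by 4.90.

T = (0.00, 0.00) ✓; TJ at -90.60° ✓; |TJ| = 12.90 ✓; ∠TJE = 74.30° ✓; |JE| = 13.30 ✓; ∠(JE, EP) = 90.00° ✓; |EP| = 16.10 ✓; ∠EPG = 111.2° ✓; |PG| = 17.30 ✓; ∠PGD = 74.50° ✓; |GD| = 26.20 ✓; ∠GDV = 140.1° ✓; |DV| = 17.30 ✓; ∠DVU = 78.30° ✓; |VU| = 6.800 ✗.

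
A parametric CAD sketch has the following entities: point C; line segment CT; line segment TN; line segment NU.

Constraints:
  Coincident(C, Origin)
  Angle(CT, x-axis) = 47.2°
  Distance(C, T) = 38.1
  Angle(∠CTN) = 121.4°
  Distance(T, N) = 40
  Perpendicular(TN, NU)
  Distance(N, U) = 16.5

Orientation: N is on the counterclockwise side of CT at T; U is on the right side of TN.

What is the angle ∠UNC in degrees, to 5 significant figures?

118.52°

∠CTN = 121.4°, so TN runs at 47.2° + (180° − 121.4°) = 105.80° from the x-axis; with |TN| = 40.0, N = T + 40.0·(cos 105.80°, sin 105.80°) = (14.996, 66.444). TN is perpendicular to NU; with |NU| = 16.5 on the right of TN, U = N + 16.5·(0.96222, 0.27228) = (30.872, 70.936). Then cos ∠UNC = NU·NC / (|NU||NC|), giving 118.52°.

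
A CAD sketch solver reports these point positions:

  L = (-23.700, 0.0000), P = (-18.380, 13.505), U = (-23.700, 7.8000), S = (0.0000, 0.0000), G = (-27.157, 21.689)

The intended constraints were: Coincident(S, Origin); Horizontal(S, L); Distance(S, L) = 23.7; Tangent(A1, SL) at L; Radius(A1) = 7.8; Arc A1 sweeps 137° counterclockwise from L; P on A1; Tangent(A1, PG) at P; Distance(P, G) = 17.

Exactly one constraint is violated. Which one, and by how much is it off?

Distance(P, G) = 17 — off by 5.00.

S = (0.00, 0.00) ✓; S.y = 0.00, L.y = 0.00 ✓; |SL| = 23.70 ✓; ∠(UL, LS) = 90.00° ✓; |UL| = 7.800 ✓; bearing(U→P) − bearing(U→L) = 137.0° ✓; |UP| = 7.801 ✓; ∠(UP, PG) = 90.00° ✓; |PG| = 12.00 ✗.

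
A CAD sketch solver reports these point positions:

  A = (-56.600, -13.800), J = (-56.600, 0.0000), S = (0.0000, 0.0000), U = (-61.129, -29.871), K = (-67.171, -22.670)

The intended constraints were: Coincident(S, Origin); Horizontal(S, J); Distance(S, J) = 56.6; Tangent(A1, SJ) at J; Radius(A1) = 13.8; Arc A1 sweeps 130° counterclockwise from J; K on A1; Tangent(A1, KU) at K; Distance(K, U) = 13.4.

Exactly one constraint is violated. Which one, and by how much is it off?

Distance(K, U) = 13.4 — off by 4.00.

S = (0.00, 0.00) ✓; S.y = 0.00, J.y = 0.00 ✓; |SJ| = 56.60 ✓; ∠(AJ, JS) = 90.00° ✓; |AJ| = 13.80 ✓; bearing(A→K) − bearing(A→J) = 130.0° ✓; |AK| = 13.80 ✓; ∠(AK, KU) = 90.00° ✓; |KU| = 9.400 ✗.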